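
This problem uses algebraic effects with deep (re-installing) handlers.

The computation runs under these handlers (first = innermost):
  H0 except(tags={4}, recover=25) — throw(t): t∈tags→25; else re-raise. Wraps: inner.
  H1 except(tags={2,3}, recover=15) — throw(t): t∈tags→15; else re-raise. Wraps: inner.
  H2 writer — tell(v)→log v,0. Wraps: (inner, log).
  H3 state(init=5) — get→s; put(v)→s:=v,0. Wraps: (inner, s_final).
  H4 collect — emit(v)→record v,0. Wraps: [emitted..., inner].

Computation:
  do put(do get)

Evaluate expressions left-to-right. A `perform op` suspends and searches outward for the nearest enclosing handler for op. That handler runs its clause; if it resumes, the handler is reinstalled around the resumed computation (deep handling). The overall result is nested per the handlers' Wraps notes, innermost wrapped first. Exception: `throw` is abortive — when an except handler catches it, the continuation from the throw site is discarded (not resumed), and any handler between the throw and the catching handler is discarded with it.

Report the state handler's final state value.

Answer: 5

Step-by-step:
get @ H3 ⇒ 5
put(5) @ H3 ⇒ s:=5
H0 returns 0
H1 returns 0
H2 returns (0, ())
H3 returns ((0, ()), 5)
H4 returns [((0, ()), 5)]
= [((0, ()), 5)]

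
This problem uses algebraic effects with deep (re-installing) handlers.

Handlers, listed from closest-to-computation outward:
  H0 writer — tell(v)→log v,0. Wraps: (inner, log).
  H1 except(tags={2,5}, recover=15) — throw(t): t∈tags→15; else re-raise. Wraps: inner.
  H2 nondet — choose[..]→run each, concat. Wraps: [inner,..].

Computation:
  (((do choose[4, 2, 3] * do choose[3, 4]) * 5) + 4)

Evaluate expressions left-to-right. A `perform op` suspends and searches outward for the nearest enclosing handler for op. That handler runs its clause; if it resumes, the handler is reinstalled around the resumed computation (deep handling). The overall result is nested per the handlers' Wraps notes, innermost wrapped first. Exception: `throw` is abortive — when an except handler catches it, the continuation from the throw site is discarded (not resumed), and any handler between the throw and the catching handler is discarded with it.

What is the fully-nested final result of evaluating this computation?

Answer: [(64, ()), (84, ()), (34, ()), (44, ()), (49, ()), (64, ())]

Evaluation trace:
choose[4, 2, 3] @ H2
  branch[0] choose=4:
    choose[3, 4] @ H2
      branch[0] choose=3:
        H0 returns (64, ())
        H1 returns (64, ())
        H2 returns [(64, ())]
      branch[1] choose=4:
        H0 returns (84, ())
        H1 returns (84, ())
        H2 returns [(84, ())]
  branch[1] choose=2:
    choose[3, 4] @ H2
      branch[0] choose=3:
        H0 returns (34, ())
        H1 returns (34, ())
        H2 returns [(34, ())]
      branch[1] choose=4:
        H0 returns (44, ())
        H1 returns (44, ())
        H2 returns [(44, ())]
  branch[2] choose=3:
    choose[3, 4] @ H2
      branch[0] choose=3:
        H0 returns (49, ())
        H1 returns (49, ())
        H2 returns [(49, ())]
      branch[1] choose=4:
        H0 returns (64, ())
        H1 returns (64, ())
        H2 returns [(64, ())]
= [(64, ()), (84, ()), (34, ()), (44, ()), (49, ()), (64, ())]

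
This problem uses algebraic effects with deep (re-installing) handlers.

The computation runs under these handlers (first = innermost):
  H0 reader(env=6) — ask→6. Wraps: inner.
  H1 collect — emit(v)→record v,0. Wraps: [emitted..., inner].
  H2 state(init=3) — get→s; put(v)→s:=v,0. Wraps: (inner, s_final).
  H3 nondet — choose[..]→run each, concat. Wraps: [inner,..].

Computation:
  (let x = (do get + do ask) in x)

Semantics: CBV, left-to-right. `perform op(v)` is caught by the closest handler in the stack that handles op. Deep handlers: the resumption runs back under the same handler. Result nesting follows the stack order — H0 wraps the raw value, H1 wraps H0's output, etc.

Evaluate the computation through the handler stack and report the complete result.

Step-by-step:
get @ H2 ⇒ 3
ask @ H0 ⇒ 6
H0 returns 9
H1 returns [9]
H2 returns ([9], 3)
H3 returns [([9], 3)]
= [([9], 3)]

Answer: [([9], 3)]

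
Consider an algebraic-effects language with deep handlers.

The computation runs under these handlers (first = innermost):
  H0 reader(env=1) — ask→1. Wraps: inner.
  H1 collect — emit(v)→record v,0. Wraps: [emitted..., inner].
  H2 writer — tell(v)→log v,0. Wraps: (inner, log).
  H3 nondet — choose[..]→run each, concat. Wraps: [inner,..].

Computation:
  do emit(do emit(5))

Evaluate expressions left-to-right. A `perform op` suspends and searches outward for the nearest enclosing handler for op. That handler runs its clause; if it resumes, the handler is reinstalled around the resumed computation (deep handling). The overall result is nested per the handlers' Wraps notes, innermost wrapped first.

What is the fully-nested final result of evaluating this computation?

Step-by-step:
emit(5) @ H1 ⇒ out+=5
emit(0) @ H1 ⇒ out+=0
H0 returns 0
H1 returns [5, 0, 0]
H2 returns ([5, 0, 0], ())
H3 returns [([5, 0, 0], ())]
= [([5, 0, 0], ())]

Answer: [([5, 0, 0], ())]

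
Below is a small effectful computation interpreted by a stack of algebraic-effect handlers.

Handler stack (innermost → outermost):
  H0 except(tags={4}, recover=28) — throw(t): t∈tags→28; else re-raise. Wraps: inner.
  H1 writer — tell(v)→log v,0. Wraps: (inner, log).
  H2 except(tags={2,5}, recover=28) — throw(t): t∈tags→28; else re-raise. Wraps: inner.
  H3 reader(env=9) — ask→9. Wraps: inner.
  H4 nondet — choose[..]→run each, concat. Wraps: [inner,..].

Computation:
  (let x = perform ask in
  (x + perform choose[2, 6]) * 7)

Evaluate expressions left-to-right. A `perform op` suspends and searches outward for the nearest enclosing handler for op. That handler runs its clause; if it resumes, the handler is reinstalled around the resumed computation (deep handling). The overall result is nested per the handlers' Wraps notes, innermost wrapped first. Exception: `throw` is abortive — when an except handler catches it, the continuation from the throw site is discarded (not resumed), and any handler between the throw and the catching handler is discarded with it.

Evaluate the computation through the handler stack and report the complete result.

Answer: [(77, ()), (105, ())]

Step-by-step:
ask @ H3 ⇒ 9
choose[2, 6] @ H4
  branch[0] choose=2:
    H0 returns 77
    H1 returns (77, ())
    H2 returns (77, ())
    H3 returns (77, ())
    H4 returns [(77, ())]
  branch[1] choose=6:
    H0 returns 105
    H1 returns (105, ())
    H2 returns (105, ())
    H3 returns (105, ())
    H4 returns [(105, ())]
= [(77, ()), (105, ())]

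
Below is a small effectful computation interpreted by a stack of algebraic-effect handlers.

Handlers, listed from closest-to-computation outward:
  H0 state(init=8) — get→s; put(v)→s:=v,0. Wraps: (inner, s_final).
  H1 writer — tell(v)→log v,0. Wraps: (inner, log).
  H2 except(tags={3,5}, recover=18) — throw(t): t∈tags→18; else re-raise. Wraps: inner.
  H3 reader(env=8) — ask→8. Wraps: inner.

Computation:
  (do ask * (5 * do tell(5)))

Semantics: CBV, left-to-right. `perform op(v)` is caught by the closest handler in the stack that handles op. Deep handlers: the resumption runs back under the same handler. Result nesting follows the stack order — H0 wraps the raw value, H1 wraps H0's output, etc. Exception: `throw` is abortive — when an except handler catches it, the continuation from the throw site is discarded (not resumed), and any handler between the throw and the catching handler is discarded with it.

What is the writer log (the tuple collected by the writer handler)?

Step-by-step:
ask @ H3 ⇒ 8
tell(5) @ H1 ⇒ log+=5
H0 returns (0, 8)
H1 returns ((0, 8), (5))
H2 returns ((0, 8), (5))
H3 returns ((0, 8), (5))
= ((0, 8), (5))

Answer: (5)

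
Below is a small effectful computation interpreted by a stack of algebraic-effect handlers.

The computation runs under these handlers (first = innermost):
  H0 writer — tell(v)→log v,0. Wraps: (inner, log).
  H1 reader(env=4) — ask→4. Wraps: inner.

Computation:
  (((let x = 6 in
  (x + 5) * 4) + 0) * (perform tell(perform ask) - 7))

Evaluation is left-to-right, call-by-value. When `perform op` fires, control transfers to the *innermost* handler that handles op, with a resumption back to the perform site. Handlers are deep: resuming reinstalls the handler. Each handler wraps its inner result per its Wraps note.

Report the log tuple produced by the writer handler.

Evaluation trace:
ask @ H1 ⇒ 4
tell(4) @ H0 ⇒ log+=4
H0 returns (-308, (4))
H1 returns (-308, (4))
= (-308, (4))

Answer: (4)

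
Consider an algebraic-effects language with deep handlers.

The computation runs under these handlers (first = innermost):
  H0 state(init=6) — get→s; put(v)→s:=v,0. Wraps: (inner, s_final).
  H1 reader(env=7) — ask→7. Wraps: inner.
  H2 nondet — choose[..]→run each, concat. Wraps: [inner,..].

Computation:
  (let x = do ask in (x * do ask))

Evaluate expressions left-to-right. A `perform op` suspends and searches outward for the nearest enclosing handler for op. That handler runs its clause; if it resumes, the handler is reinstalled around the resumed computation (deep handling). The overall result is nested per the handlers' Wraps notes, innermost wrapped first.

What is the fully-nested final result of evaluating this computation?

Answer: [(49, 6)]

Step-by-step:
ask @ H1 ⇒ 7
ask @ H1 ⇒ 7
H0 returns (49, 6)
H1 returns (49, 6)
H2 returns [(49, 6)]
= [(49, 6)]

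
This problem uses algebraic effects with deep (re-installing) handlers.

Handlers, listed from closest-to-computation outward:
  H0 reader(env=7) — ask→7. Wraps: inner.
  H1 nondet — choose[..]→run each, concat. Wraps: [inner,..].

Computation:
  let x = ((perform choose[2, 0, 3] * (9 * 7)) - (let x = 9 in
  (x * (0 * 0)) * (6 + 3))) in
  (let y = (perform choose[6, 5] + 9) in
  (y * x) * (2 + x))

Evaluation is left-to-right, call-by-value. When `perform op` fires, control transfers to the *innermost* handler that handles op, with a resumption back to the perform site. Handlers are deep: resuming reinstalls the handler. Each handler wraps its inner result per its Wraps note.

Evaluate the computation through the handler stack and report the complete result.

Step-by-step:
choose[2, 0, 3] @ H1
  branch[0] choose=2:
    choose[6, 5] @ H1
      branch[0] choose=6:
        H0 returns 241920
        H1 returns [241920]
      branch[1] choose=5:
        H0 returns 225792
        H1 returns [225792]
  branch[1] choose=0:
    choose[6, 5] @ H1
      branch[0] choose=6:
        H0 returns 0
        H1 returns [0]
      branch[1] choose=5:
        H0 returns 0
        H1 returns [0]
  branch[2] choose=3:
    choose[6, 5] @ H1
      branch[0] choose=6:
        H0 returns 541485
        H1 returns [541485]
      branch[1] choose=5:
        H0 returns 505386
        H1 returns [505386]
= [241920, 225792, 0, 0, 541485, 505386]

Answer: [241920, 225792, 0, 0, 541485, 505386]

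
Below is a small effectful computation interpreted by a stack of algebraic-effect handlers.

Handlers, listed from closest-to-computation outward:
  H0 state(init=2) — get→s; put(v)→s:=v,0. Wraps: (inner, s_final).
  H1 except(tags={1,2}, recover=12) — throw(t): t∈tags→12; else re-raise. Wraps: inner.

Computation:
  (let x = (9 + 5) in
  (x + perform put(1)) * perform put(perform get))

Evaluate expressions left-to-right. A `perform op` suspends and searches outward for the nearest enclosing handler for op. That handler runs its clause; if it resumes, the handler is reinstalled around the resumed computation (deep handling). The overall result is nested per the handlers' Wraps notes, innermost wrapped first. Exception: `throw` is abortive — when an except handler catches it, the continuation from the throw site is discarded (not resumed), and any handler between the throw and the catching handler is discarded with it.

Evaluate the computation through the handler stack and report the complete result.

Answer: (0, 1)

Step-by-step:
put(1) @ H0 ⇒ s:=1
get @ H0 ⇒ 1
put(1) @ H0 ⇒ s:=1
H0 returns (0, 1)
H1 returns (0, 1)
= (0, 1)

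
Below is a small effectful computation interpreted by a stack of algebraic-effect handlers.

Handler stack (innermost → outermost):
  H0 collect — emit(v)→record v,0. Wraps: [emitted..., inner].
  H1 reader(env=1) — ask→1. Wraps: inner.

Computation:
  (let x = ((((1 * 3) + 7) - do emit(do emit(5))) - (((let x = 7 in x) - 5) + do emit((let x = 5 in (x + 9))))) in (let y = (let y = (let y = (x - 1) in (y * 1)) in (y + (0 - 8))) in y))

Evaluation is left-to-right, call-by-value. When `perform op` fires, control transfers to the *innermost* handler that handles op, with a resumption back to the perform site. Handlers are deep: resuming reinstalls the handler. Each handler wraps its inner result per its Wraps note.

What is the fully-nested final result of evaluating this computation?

Evaluation trace:
emit(5) @ H0 ⇒ out+=5
emit(0) @ H0 ⇒ out+=0
emit(14) @ H0 ⇒ out+=14
H0 returns [5, 0, 14, -1]
H1 returns [5, 0, 14, -1]
= [5, 0, 14, -1]

Answer: [5, 0, 14, -1]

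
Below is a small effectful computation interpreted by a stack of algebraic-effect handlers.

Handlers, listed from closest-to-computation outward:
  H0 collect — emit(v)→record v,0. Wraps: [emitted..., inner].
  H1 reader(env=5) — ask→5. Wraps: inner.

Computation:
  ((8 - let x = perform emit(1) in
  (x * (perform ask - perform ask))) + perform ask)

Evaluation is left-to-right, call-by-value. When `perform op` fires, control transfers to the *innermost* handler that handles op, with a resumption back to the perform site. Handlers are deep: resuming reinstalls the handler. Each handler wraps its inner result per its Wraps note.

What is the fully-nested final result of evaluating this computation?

Answer: [1, 13]

Working:
emit(1) @ H0 ⇒ out+=1
ask @ H1 ⇒ 5
ask @ H1 ⇒ 5
ask @ H1 ⇒ 5
H0 returns [1, 13]
H1 returns [1, 13]
= [1, 13]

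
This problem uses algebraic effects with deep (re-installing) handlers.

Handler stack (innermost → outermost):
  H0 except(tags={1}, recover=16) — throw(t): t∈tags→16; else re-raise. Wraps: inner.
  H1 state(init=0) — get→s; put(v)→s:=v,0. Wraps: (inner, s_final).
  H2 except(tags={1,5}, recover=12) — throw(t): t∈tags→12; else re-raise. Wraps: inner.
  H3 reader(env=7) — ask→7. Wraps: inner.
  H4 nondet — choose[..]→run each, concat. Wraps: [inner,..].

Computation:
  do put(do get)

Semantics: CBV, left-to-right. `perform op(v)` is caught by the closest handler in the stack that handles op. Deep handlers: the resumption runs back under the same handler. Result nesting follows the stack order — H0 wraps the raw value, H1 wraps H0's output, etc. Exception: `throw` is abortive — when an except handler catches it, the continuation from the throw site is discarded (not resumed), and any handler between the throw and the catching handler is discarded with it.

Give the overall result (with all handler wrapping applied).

Answer: [(0, 0)]

Step-by-step:
get @ H1 ⇒ 0
put(0) @ H1 ⇒ s:=0
H0 returns 0
H1 returns (0, 0)
H2 returns (0, 0)
H3 returns (0, 0)
H4 returns [(0, 0)]
= [(0, 0)]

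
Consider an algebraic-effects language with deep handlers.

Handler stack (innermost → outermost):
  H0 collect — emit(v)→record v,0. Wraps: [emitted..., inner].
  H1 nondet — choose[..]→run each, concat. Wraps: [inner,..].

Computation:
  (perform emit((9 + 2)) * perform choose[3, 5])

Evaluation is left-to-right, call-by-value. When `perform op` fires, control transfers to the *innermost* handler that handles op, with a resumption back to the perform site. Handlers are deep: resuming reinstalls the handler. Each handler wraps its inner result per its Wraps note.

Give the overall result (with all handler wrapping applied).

Step-by-step:
emit(11) @ H0 ⇒ out+=11
choose[3, 5] @ H1
  branch[0] choose=3:
    H0 returns [11, 0]
    H1 returns [[11, 0]]
  branch[1] choose=5:
    H0 returns [11, 0]
    H1 returns [[11, 0]]
= [[11, 0], [11, 0]]

Answer: [[11, 0], [11, 0]]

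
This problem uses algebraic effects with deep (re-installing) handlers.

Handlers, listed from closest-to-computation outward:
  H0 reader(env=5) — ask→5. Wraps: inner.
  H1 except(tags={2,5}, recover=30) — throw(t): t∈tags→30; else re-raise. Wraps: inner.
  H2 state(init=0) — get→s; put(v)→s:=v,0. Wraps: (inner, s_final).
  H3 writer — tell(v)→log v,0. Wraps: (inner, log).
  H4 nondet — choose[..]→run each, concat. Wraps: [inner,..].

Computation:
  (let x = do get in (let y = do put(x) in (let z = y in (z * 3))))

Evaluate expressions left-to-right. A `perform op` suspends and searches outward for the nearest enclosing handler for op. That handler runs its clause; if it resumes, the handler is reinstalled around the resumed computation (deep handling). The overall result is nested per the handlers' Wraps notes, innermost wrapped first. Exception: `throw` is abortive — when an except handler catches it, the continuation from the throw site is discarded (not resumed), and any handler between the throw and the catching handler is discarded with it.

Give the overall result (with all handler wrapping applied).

Working:
get @ H2 ⇒ 0
put(0) @ H2 ⇒ s:=0
H0 returns 0
H1 returns 0
H2 returns (0, 0)
H3 returns ((0, 0), ())
H4 returns [((0, 0), ())]
= [((0, 0), ())]

Answer: [((0, 0), ())]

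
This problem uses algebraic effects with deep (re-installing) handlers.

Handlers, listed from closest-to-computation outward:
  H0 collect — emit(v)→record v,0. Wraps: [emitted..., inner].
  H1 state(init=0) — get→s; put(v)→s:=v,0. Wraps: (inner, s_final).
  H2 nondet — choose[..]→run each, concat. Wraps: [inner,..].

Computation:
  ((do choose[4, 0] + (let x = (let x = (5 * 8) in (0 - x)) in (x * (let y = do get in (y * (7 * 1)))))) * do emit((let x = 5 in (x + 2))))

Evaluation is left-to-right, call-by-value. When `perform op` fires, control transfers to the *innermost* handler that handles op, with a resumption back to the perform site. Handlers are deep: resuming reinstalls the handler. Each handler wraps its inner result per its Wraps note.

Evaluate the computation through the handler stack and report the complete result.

Evaluation trace:
choose[4, 0] @ H2
  branch[0] choose=4:
    get @ H1 ⇒ 0
    emit(7) @ H0 ⇒ out+=7
    H0 returns [7, 0]
    H1 returns ([7, 0], 0)
    H2 returns [([7, 0], 0)]
  branch[1] choose=0:
    get @ H1 ⇒ 0
    emit(7) @ H0 ⇒ out+=7
    H0 returns [7, 0]
    H1 returns ([7, 0], 0)
    H2 returns [([7, 0], 0)]
= [([7, 0], 0), ([7, 0], 0)]

Answer: [([7, 0], 0), ([7, 0], 0)]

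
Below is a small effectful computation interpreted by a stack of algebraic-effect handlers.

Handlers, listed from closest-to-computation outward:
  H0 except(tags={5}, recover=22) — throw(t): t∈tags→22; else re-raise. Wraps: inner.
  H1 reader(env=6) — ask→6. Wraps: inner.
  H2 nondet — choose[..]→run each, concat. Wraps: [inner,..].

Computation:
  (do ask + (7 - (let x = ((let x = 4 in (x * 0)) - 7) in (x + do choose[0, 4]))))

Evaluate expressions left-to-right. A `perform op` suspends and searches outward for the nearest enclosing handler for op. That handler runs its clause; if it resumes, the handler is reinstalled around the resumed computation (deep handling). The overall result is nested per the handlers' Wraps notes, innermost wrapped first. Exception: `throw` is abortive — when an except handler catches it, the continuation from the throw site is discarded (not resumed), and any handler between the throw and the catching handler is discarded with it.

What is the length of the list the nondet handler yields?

Working:
ask @ H1 ⇒ 6
choose[0, 4] @ H2
  branch[0] choose=0:
    H0 returns 20
    H1 returns 20
    H2 returns [20]
  branch[1] choose=4:
    H0 returns 16
    H1 returns 16
    H2 returns [16]
= [20, 16]

Answer: 2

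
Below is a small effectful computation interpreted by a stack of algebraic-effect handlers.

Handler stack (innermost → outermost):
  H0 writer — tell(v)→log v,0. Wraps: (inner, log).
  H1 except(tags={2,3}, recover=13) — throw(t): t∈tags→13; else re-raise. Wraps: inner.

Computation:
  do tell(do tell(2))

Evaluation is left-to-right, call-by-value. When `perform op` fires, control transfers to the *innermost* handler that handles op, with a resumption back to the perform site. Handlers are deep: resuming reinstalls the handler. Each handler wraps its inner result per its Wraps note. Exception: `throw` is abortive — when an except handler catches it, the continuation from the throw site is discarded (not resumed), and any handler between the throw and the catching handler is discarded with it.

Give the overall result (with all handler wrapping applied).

Step-by-step:
tell(2) @ H0 ⇒ log+=2
tell(0) @ H0 ⇒ log+=0
H0 returns (0, (2, 0))
H1 returns (0, (2, 0))
= (0, (2, 0))

Answer: (0, (2, 0))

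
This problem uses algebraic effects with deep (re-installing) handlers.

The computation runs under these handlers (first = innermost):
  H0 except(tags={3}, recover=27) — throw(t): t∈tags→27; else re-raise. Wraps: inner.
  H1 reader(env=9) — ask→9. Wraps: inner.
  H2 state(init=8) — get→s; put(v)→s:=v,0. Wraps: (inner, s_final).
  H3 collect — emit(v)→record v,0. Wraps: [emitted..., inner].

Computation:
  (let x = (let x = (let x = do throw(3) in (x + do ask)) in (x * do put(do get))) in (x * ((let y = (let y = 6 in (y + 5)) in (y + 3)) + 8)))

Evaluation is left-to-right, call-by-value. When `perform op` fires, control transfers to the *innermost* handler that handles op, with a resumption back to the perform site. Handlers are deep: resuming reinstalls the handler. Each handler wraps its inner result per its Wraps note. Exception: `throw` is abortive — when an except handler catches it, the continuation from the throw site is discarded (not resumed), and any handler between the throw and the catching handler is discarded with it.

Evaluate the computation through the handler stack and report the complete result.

Step-by-step:
throw(3) @ H0 caught ⇒ 27
H1 returns 27
H2 returns (27, 8)
H3 returns [(27, 8)]
= [(27, 8)]

Answer: [(27, 8)]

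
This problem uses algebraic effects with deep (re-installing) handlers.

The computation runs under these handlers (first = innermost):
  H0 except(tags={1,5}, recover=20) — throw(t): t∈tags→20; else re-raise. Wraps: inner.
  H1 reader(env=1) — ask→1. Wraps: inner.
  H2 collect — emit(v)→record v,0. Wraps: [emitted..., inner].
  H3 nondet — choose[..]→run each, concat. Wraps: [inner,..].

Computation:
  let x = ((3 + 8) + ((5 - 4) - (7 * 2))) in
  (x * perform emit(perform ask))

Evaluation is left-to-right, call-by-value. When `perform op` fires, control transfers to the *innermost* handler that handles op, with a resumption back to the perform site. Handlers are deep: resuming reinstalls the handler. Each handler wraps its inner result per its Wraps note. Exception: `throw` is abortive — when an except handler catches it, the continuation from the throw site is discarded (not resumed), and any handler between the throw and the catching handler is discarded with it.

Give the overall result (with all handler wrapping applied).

Evaluation trace:
ask @ H1 ⇒ 1
emit(1) @ H2 ⇒ out+=1
H0 returns 0
H1 returns 0
H2 returns [1, 0]
H3 returns [[1, 0]]
= [[1, 0]]

Answer: [[1, 0]]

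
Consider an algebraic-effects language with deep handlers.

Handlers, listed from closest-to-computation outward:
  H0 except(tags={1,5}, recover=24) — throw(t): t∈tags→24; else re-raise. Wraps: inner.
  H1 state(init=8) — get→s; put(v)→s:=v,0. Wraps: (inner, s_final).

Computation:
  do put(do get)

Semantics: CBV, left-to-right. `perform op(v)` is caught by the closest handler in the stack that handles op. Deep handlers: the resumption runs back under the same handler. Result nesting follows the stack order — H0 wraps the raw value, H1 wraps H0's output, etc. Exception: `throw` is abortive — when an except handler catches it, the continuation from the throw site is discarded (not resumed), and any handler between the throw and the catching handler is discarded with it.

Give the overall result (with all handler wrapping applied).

Answer: (0, 8)

Working:
get @ H1 ⇒ 8
put(8) @ H1 ⇒ s:=8
H0 returns 0
H1 returns (0, 8)
= (0, 8)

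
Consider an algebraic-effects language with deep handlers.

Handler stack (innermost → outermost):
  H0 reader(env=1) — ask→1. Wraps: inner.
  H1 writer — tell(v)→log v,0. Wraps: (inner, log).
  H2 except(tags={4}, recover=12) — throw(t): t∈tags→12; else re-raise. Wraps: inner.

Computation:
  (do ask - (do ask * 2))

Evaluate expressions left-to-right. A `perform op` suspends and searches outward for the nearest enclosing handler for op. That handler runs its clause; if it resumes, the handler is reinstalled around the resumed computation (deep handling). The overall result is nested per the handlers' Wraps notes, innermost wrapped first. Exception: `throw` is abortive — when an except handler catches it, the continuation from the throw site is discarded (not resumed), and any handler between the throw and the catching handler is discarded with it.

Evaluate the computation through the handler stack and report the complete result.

Step-by-step:
ask @ H0 ⇒ 1
ask @ H0 ⇒ 1
H0 returns -1
H1 returns (-1, ())
H2 returns (-1, ())
= (-1, ())

Answer: (-1, ())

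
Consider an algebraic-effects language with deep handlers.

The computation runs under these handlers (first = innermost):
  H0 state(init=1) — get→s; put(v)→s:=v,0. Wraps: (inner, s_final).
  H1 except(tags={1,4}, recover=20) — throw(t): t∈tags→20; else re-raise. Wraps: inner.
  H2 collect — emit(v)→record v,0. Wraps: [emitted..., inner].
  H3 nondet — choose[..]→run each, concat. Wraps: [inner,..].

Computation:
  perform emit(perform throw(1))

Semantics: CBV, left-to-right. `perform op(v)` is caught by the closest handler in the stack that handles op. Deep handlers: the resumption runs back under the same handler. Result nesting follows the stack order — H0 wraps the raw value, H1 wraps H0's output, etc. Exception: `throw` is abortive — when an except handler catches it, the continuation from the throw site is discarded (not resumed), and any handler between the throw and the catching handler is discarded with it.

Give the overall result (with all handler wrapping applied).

Step-by-step:
throw(1) @ H1 caught ⇒ 20
H2 returns [20]
H3 returns [[20]]
= [[20]]

Answer: [[20]]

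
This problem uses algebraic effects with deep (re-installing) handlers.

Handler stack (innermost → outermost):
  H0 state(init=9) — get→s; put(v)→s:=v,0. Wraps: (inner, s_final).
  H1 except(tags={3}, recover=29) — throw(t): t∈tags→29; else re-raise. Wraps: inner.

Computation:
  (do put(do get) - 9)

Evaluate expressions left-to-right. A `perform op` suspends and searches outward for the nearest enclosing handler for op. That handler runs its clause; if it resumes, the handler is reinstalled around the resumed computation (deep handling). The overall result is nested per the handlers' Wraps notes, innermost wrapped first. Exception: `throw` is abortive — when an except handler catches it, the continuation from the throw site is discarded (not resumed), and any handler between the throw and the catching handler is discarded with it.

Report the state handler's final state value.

Answer: 9

Evaluation trace:
get @ H0 ⇒ 9
put(9) @ H0 ⇒ s:=9
H0 returns (-9, 9)
H1 returns (-9, 9)
= (-9, 9)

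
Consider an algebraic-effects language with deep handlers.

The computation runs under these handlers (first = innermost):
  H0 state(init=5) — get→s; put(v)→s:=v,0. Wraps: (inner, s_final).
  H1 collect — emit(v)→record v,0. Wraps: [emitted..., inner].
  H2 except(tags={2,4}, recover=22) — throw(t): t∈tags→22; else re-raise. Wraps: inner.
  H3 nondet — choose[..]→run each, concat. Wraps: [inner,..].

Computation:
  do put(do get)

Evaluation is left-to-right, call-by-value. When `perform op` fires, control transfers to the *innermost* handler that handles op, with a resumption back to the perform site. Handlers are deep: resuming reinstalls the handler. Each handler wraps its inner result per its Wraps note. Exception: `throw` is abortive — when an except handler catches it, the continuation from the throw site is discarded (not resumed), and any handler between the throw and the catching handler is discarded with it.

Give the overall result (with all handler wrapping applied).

Answer: [[(0, 5)]]

Working:
get @ H0 ⇒ 5
put(5) @ H0 ⇒ s:=5
H0 returns (0, 5)
H1 returns [(0, 5)]
H2 returns [(0, 5)]
H3 returns [[(0, 5)]]
= [[(0, 5)]]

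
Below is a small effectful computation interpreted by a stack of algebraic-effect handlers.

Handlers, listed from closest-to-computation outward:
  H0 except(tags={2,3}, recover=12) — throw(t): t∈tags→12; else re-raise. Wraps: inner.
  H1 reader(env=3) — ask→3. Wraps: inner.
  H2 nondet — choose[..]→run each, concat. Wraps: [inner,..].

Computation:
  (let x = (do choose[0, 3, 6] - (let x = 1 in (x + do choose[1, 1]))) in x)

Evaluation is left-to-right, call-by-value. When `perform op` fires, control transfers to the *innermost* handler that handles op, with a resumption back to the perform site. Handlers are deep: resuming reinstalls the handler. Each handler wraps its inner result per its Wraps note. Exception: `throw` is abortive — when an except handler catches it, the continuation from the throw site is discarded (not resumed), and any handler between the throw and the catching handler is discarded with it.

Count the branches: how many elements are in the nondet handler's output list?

Answer: 6

Step-by-step:
choose[0, 3, 6] @ H2
  branch[0] choose=0:
    choose[1, 1] @ H2
      branch[0] choose=1:
        H0 returns -2
        H1 returns -2
        H2 returns [-2]
      branch[1] choose=1:
        H0 returns -2
        H1 returns -2
        H2 returns [-2]
  branch[1] choose=3:
    choose[1, 1] @ H2
      branch[0] choose=1:
        H0 returns 1
        H1 returns 1
        H2 returns [1]
      branch[1] choose=1:
        H0 returns 1
        H1 returns 1
        H2 returns [1]
  branch[2] choose=6:
    choose[1, 1] @ H2
      branch[0] choose=1:
        H0 returns 4
        H1 returns 4
        H2 returns [4]
      branch[1] choose=1:
        H0 returns 4
        H1 returns 4
        H2 returns [4]
= [-2, -2, 1, 1, 4, 4]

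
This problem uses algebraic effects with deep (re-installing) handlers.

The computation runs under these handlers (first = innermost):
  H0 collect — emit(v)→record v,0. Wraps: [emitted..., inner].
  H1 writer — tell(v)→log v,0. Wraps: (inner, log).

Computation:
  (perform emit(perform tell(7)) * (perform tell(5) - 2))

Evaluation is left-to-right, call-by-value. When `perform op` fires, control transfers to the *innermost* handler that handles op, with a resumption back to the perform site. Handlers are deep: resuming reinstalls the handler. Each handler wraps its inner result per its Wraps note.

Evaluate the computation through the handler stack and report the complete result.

Answer: ([0, 0], (7, 5))

Step-by-step:
tell(7) @ H1 ⇒ log+=7
emit(0) @ H0 ⇒ out+=0
tell(5) @ H1 ⇒ log+=5
H0 returns [0, 0]
H1 returns ([0, 0], (7, 5))
= ([0, 0], (7, 5))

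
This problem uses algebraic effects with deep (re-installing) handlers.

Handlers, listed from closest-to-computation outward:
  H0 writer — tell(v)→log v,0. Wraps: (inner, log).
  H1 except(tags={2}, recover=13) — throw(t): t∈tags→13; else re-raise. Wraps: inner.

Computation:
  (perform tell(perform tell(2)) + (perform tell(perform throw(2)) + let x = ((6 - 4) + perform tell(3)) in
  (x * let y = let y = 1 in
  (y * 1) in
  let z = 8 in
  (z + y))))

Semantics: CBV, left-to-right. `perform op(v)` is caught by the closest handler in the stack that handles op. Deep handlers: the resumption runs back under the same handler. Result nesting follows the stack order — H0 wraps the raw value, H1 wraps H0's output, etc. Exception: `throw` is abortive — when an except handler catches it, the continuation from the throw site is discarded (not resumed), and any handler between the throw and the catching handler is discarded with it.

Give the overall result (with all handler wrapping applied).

Answer: 13

Evaluation trace:
tell(2) @ H0 ⇒ log+=2
tell(0) @ H0 ⇒ log+=0
throw(2) @ H1 caught ⇒ 13
= 13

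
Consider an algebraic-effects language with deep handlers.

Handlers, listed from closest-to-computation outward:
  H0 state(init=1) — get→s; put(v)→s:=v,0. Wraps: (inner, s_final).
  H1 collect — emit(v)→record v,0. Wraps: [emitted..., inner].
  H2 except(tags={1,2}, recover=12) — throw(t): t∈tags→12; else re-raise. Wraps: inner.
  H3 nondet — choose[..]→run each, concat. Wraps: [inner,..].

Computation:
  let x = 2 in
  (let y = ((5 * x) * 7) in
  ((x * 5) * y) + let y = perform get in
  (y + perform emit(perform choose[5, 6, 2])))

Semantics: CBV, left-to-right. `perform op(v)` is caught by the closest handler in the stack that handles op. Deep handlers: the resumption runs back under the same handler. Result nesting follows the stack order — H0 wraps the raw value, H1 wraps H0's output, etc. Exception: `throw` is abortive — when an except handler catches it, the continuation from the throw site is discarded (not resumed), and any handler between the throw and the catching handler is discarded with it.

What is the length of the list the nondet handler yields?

Working:
get @ H0 ⇒ 1
choose[5, 6, 2] @ H3
  branch[0] choose=5:
    emit(5) @ H1 ⇒ out+=5
    H0 returns (701, 1)
    H1 returns [5, (701, 1)]
    H2 returns [5, (701, 1)]
    H3 returns [[5, (701, 1)]]
  branch[1] choose=6:
    emit(6) @ H1 ⇒ out+=6
    H0 returns (701, 1)
    H1 returns [6, (701, 1)]
    H2 returns [6, (701, 1)]
    H3 returns [[6, (701, 1)]]
  branch[2] choose=2:
    emit(2) @ H1 ⇒ out+=2
    H0 returns (701, 1)
    H1 returns [2, (701, 1)]
    H2 returns [2, (701, 1)]
    H3 returns [[2, (701, 1)]]
= [[5, (701, 1)], [6, (701, 1)], [2, (701, 1)]]

Answer: 3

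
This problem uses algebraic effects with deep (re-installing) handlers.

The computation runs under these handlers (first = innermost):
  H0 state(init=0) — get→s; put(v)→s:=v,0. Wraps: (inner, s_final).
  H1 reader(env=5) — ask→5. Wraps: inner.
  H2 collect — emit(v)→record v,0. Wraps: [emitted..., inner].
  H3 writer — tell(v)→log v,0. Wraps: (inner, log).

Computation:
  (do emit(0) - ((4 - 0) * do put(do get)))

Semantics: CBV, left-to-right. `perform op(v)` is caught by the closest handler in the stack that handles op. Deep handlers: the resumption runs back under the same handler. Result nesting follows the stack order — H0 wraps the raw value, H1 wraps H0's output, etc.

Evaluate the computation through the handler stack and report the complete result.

Answer: ([0, (0, 0)], ())

Working:
emit(0) @ H2 ⇒ out+=0
get @ H0 ⇒ 0
put(0) @ H0 ⇒ s:=0
H0 returns (0, 0)
H1 returns (0, 0)
H2 returns [0, (0, 0)]
H3 returns ([0, (0, 0)], ())
= ([0, (0, 0)], ())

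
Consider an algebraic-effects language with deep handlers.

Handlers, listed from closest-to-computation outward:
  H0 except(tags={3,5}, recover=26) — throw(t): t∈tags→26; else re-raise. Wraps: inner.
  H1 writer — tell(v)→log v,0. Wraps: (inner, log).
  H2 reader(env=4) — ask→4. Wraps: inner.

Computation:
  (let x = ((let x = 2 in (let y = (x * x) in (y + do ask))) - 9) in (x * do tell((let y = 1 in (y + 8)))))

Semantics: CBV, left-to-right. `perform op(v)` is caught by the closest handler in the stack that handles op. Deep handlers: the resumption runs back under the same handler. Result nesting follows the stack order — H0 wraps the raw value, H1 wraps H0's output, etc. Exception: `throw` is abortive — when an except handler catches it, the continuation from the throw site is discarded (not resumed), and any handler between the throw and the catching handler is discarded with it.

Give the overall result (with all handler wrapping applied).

Evaluation trace:
ask @ H2 ⇒ 4
tell(9) @ H1 ⇒ log+=9
H0 returns 0
H1 returns (0, (9))
H2 returns (0, (9))
= (0, (9))

Answer: (0, (9))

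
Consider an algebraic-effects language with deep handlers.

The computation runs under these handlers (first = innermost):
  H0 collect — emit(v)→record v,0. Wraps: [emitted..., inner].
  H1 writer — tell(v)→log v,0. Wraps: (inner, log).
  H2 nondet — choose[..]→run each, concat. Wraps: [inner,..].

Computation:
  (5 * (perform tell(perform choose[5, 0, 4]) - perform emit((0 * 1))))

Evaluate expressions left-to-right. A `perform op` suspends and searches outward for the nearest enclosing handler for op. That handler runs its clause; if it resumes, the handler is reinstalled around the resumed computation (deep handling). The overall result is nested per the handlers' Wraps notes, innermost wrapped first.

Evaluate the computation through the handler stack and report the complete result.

Answer: [([0, 0], (5)), ([0, 0], (0)), ([0, 0], (4))]

Step-by-step:
choose[5, 0, 4] @ H2
  branch[0] choose=5:
    tell(5) @ H1 ⇒ log+=5
    emit(0) @ H0 ⇒ out+=0
    H0 returns [0, 0]
    H1 returns ([0, 0], (5))
    H2 returns [([0, 0], (5))]
  branch[1] choose=0:
    tell(0) @ H1 ⇒ log+=0
    emit(0) @ H0 ⇒ out+=0
    H0 returns [0, 0]
    H1 returns ([0, 0], (0))
    H2 returns [([0, 0], (0))]
  branch[2] choose=4:
    tell(4) @ H1 ⇒ log+=4
    emit(0) @ H0 ⇒ out+=0
    H0 returns [0, 0]
    H1 returns ([0, 0], (4))
    H2 returns [([0, 0], (4))]
= [([0, 0], (5)), ([0, 0], (0)), ([0, 0], (4))]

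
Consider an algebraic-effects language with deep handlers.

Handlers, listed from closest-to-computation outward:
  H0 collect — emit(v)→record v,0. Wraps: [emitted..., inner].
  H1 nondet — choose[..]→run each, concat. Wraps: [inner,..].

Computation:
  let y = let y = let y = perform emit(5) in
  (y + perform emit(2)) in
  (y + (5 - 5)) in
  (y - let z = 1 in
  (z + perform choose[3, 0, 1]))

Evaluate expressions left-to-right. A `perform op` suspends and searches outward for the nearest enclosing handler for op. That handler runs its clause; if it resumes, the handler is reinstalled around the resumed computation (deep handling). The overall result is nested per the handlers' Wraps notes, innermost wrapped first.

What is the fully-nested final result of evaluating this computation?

Answer: [[5, 2, -4], [5, 2, -1], [5, 2, -2]]

Working:
emit(5) @ H0 ⇒ out+=5
emit(2) @ H0 ⇒ out+=2
choose[3, 0, 1] @ H1
  branch[0] choose=3:
    H0 returns [5, 2, -4]
    H1 returns [[5, 2, -4]]
  branch[1] choose=0:
    H0 returns [5, 2, -1]
    H1 returns [[5, 2, -1]]
  branch[2] choose=1:
    H0 returns [5, 2, -2]
    H1 returns [[5, 2, -2]]
= [[5, 2, -4], [5, 2, -1], [5, 2, -2]]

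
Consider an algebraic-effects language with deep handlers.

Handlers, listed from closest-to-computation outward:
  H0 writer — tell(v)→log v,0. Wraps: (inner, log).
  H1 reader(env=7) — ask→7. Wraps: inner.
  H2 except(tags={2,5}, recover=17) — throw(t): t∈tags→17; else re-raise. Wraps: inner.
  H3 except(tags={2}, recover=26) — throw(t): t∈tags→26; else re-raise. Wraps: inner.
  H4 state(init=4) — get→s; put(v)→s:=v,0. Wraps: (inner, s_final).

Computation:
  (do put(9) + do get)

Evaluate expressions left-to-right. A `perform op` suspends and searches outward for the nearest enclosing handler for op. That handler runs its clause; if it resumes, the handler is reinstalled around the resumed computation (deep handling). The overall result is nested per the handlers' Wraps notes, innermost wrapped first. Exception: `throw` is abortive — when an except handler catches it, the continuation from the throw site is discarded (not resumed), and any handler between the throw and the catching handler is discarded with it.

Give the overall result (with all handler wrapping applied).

Evaluation trace:
put(9) @ H4 ⇒ s:=9
get @ H4 ⇒ 9
H0 returns (9, ())
H1 returns (9, ())
H2 returns (9, ())
H3 returns (9, ())
H4 returns ((9, ()), 9)
= ((9, ()), 9)

Answer: ((9, ()), 9)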